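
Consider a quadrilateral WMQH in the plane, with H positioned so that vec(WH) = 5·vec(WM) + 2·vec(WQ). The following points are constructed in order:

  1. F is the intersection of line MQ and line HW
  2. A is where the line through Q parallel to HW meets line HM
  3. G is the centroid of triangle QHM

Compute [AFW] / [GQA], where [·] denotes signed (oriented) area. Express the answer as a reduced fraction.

Assign W = (0, 0), M = (1, 0), Q = (0, 1), H = (5, 2) — the answer is frame-independent, so this choice is without loss of generality.
1. F is the intersection of line MQ and line HW ⇒ F = (5/7, 2/7)
2. A is where the line through Q parallel to HW meets line HM ⇒ A = (15, 7)
3. G is the centroid of triangle QHM ⇒ G = (2, 1)
2·[AFW] = -5/7, 2·[GQA] = -12
[AFW]:[GQA] = -5/7:-12 = 5/84

[AFW]:[GQA] = 5/84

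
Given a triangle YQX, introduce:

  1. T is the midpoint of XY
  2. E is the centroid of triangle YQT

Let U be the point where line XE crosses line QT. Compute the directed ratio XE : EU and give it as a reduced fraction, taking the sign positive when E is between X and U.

Choose coordinates Y = (0, 0), Q = (1, 0), X = (0, 1).
1. T is the midpoint of XY ⇒ T = (0, 1/2)
2. E is the centroid of triangle YQT ⇒ E = (1/3, 1/6)
line XE meets QT at U = (1/4, 3/8)
E = X + t·(U−X) with t = 4/3, so XE:EU = 4/3:-1/3

XE:EU = -4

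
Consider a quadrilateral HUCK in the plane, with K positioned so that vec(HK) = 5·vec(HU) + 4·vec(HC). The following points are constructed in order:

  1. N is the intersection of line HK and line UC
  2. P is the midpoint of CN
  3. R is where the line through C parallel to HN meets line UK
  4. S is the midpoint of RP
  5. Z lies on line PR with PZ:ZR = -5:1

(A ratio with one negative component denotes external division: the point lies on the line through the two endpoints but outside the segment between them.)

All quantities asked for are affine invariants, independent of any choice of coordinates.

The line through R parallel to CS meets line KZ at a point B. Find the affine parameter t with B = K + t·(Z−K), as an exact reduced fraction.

t = 46/55

Set H = (0, 0), U = (1, 0), C = (0, 1), K = (5, 4); any affine frame gives the same invariant.
1. N is the intersection of line HK and line UC ⇒ N = (5/9, 4/9)
2. P is the midpoint of CN ⇒ P = (5/18, 13/18)
3. R is where the line through C parallel to HN meets line UK ⇒ R = (10, 9)
4. S is the midpoint of RP ⇒ S = (185/36, 175/36)
5. Z lies on line PR with PZ:ZR = -5:1 ⇒ Z = (895/72, 797/72)
through R parallel to CS: direction (185/36, 139/36); meets KZ at B = (4441/396, 19627/1980)
B = K + t·(Z−K) with t = 46/55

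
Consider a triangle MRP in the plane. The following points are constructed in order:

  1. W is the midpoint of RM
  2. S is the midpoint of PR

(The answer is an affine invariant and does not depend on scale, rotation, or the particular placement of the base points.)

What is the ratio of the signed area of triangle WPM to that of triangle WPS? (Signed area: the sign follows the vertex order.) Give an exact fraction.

Choose coordinates M = (0, 0), R = (1, 0), P = (0, 1).
1. W is the midpoint of RM ⇒ W = (1/2, 0)
2. S is the midpoint of PR ⇒ S = (1/2, 1/2)
2·[WPM] = 1/2, 2·[WPS] = -1/4
[WPM]:[WPS] = 1/2:-1/4 = -2

[WPM]:[WPS] = -2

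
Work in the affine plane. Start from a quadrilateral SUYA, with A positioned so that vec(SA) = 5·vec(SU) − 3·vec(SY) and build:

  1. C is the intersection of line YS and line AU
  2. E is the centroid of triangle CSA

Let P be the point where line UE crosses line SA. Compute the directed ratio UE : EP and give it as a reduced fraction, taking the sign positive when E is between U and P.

Set S = (0, 0), U = (1, 0), Y = (0, 1), A = (5, -3); any affine frame gives the same invariant.
1. C is the intersection of line YS and line AU ⇒ C = (0, 3/4)
2. E is the centroid of triangle CSA ⇒ E = (5/3, -3/4)
line UE meets SA at P = (15/7, -9/7)
E = U + t·(P−U) with t = 7/12, so UE:EP = 7/12:5/12

UE:EP = 7/5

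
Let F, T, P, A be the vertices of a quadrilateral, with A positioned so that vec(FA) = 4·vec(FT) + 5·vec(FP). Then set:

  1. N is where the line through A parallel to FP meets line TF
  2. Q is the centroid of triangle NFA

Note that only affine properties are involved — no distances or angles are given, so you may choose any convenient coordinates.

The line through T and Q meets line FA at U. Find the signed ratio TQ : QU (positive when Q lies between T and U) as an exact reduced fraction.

Assign F = (0, 0), T = (1, 0), P = (0, 1), A = (4, 5) — the answer is frame-independent, so this choice is without loss of generality.
1. N is where the line through A parallel to FP meets line TF ⇒ N = (4, 0)
2. Q is the centroid of triangle NFA ⇒ Q = (8/3, 5/3)
line TQ meets FA at U = (-4, -5)
Q = T + t·(U−T) with t = -1/3, so TQ:QU = -1/3:4/3

TQ:QU = -1/4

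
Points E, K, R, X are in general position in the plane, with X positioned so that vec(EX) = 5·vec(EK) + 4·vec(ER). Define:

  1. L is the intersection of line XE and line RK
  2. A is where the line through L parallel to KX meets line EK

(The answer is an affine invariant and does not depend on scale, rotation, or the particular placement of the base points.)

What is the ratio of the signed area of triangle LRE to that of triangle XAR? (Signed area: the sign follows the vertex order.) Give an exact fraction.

Assign E = (0, 0), K = (1, 0), R = (0, 1), X = (5, 4) — the answer is frame-independent, so this choice is without loss of generality.
1. L is the intersection of line XE and line RK ⇒ L = (5/9, 4/9)
2. A is where the line through L parallel to KX meets line EK ⇒ A = (1/9, 0)
2·[LRE] = 5/9, 2·[XAR] = -16/3
[LRE]:[XAR] = 5/9:-16/3 = -5/48

[LRE]:[XAR] = -5/48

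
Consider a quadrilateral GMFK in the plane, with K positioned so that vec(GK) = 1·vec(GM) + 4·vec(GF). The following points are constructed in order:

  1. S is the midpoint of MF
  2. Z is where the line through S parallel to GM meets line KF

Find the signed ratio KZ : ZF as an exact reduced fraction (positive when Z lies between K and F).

KZ:ZF = -7

Set G = (0, 0), M = (1, 0), F = (0, 1), K = (1, 4); any affine frame gives the same invariant.
1. S is the midpoint of MF ⇒ S = (1/2, 1/2)
2. Z is where the line through S parallel to GM meets line KF ⇒ Z = (-1/6, 1/2)
Z = K + t·(F−K) with t = 7/6, so KZ:ZF = t:(1−t) = 7/6:-1/6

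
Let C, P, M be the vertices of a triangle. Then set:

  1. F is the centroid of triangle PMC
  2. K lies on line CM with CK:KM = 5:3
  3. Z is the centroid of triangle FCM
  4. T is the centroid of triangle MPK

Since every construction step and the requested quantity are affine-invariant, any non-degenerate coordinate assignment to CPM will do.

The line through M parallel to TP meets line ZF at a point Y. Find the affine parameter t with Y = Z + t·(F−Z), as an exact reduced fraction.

Work in coordinates with C = (0, 0), P = (1, 0), M = (0, 1).
1. F is the centroid of triangle PMC ⇒ F = (1/3, 1/3)
2. K lies on line CM with CK:KM = 5:3 ⇒ K = (0, 5/8)
3. Z is the centroid of triangle FCM ⇒ Z = (1/9, 4/9)
4. T is the centroid of triangle MPK ⇒ T = (1/3, 13/24)
through M parallel to TP: direction (2/3, -13/24); meets ZF at Y = (8/5, -3/10)
Y = Z + t·(F−Z) with t = 67/10

t = 67/10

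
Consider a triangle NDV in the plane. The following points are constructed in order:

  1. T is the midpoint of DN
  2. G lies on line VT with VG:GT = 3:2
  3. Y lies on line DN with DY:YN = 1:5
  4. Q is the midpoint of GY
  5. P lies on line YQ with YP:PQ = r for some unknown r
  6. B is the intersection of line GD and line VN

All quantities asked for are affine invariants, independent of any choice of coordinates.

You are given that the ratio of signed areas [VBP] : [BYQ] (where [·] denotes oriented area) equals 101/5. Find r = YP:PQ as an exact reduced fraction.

Set N = (0, 0), D = (1, 0), V = (0, 1); any affine frame gives the same invariant.
1. T is the midpoint of DN ⇒ T = (1/2, 0)
2. G lies on line VT with VG:GT = 3:2 ⇒ G = (3/10, 2/5)
3. Y lies on line DN with DY:YN = 1:5 ⇒ Y = (5/6, 0)
4. Q is the midpoint of GY ⇒ Q = (17/30, 1/5)
5. With YP:PQ = r, write λ = r/(r+1) so P = Y + λ·(Q−Y); P is affine-linear in λ
6. B is the intersection of line GD and line VN ⇒ B = (0, 4/7)
Every point depending on P is an affine combination of P and λ-independent points, so each such coordinate is linear in λ; the λ² term in each signed area is a multiple of (Q−Y)×(Q−Y) = 0, so 2·[VBP] and 2·[BYQ] are each linear in λ. Evaluating at λ=0 and λ=1:
  2·[VBP] = -4/35·λ + 5/14,   2·[BYQ] = 1/70
So [VBP]:[BYQ] = (-4/35·λ + 5/14) / (1/70). Setting this equal to 101/5:
  -4/35·λ + 5/14 = 101/5·(1/70)  ⇒  λ = 3/5
Then r = λ/(1−λ) = (3/5)/(2/5) = 3/2. Check: with r = 3/2, P = (101/150, 3/25) and [VBP]:[BYQ] = 101/5 as required.

r = 3/2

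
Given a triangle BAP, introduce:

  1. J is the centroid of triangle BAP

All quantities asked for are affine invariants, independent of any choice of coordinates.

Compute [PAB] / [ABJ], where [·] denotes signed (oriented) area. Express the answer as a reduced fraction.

[PAB]:[ABJ] = 3

Choose coordinates B = (0, 0), A = (1, 0), P = (0, 1).
1. J is the centroid of triangle BAP ⇒ J = (1/3, 1/3)
2·[PAB] = -1, 2·[ABJ] = -1/3
[PAB]:[ABJ] = -1:-1/3 = 3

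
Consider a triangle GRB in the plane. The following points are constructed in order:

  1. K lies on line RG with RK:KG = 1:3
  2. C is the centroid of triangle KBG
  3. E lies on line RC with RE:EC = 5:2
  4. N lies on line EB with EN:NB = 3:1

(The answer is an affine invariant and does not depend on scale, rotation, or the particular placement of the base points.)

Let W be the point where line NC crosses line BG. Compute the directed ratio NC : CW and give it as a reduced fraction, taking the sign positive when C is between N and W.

NC:CW = -15/28

Work in coordinates with G = (0, 0), R = (1, 0), B = (0, 1).
1. K lies on line RG with RK:KG = 1:3 ⇒ K = (3/4, 0)
2. C is the centroid of triangle KBG ⇒ C = (1/4, 1/3)
3. E lies on line RC with RE:EC = 5:2 ⇒ E = (13/28, 5/21)
4. N lies on line EB with EN:NB = 3:1 ⇒ N = (13/112, 17/21)
line NC meets BG at W = (0, 11/9)
C = N + t·(W−N) with t = -15/13, so NC:CW = -15/13:28/13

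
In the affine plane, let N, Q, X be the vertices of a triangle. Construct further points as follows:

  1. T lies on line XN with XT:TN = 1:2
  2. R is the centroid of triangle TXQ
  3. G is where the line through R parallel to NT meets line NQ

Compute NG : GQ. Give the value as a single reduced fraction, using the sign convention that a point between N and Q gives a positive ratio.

Assign N = (0, 0), Q = (1, 0), X = (0, 1) — the answer is frame-independent, so this choice is without loss of generality.
1. T lies on line XN with XT:TN = 1:2 ⇒ T = (0, 2/3)
2. R is the centroid of triangle TXQ ⇒ R = (1/3, 5/9)
3. G is where the line through R parallel to NT meets line NQ ⇒ G = (1/3, 0)
G = N + t·(Q−N) with t = 1/3, so NG:GQ = t:(1−t) = 1/3:2/3

NG:GQ = 1/2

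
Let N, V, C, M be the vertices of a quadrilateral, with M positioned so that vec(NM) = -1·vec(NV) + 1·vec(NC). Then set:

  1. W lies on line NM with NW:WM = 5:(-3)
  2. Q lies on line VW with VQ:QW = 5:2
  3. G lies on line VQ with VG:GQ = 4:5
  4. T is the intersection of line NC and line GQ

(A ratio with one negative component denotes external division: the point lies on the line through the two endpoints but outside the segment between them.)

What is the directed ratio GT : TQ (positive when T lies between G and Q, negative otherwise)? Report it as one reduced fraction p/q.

Assign N = (0, 0), V = (1, 0), C = (0, 1), M = (-1, 1) — the answer is frame-independent, so this choice is without loss of generality.
1. W lies on line NM with NW:WM = 5:(-3) ⇒ W = (-5/2, 5/2)
2. Q lies on line VW with VQ:QW = 5:2 ⇒ Q = (-3/2, 25/14)
3. G lies on line VQ with VG:GQ = 4:5 ⇒ G = (-1/9, 50/63)
4. T is the intersection of line NC and line GQ ⇒ T = (0, 5/7)
T = G + t·(Q−G) with t = -2/25, so GT:TQ = t:(1−t) = -2/25:27/25

GT:TQ = -2/27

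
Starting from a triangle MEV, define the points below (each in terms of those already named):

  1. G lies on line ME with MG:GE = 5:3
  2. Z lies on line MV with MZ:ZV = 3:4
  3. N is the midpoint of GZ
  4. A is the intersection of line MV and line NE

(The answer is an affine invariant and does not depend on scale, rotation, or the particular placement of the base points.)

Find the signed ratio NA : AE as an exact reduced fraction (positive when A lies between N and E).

NA:AE = -5/16

Set M = (0, 0), E = (1, 0), V = (0, 1); any affine frame gives the same invariant.
1. G lies on line ME with MG:GE = 5:3 ⇒ G = (5/8, 0)
2. Z lies on line MV with MZ:ZV = 3:4 ⇒ Z = (0, 3/7)
3. N is the midpoint of GZ ⇒ N = (5/16, 3/14)
4. A is the intersection of line MV and line NE ⇒ A = (0, 24/77)
A = N + t·(E−N) with t = -5/11, so NA:AE = t:(1−t) = -5/11:16/11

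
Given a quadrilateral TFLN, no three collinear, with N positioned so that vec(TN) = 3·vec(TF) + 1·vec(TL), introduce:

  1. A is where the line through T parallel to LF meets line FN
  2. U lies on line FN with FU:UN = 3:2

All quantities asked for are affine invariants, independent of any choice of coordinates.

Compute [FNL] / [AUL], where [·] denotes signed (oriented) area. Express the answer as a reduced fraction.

[FNL]:[AUL] = 15/14

Set T = (0, 0), F = (1, 0), L = (0, 1), N = (3, 1); any affine frame gives the same invariant.
1. A is where the line through T parallel to LF meets line FN ⇒ A = (1/3, -1/3)
2. U lies on line FN with FU:UN = 3:2 ⇒ U = (11/5, 3/5)
2·[FNL] = 3, 2·[AUL] = 14/5
[FNL]:[AUL] = 3:14/5 = 15/14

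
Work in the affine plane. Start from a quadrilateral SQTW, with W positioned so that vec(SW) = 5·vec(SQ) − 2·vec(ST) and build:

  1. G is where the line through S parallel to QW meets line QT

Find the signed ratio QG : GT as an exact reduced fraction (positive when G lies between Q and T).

QG:GT = -1/2

Set S = (0, 0), Q = (1, 0), T = (0, 1), W = (5, -2); any affine frame gives the same invariant.
1. G is where the line through S parallel to QW meets line QT ⇒ G = (2, -1)
G = Q + t·(T−Q) with t = -1, so QG:GT = t:(1−t) = -1:2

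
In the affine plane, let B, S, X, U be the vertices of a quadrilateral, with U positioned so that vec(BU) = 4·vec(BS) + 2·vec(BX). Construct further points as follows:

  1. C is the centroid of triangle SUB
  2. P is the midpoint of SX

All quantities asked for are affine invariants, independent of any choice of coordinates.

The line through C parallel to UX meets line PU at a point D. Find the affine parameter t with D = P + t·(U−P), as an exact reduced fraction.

Assign B = (0, 0), S = (1, 0), X = (0, 1), U = (4, 2) — the answer is frame-independent, so this choice is without loss of generality.
1. C is the centroid of triangle SUB ⇒ C = (5/3, 2/3)
2. P is the midpoint of SX ⇒ P = (1/2, 1/2)
through C parallel to UX: direction (-4, -1); meets PU at D = (-1/5, 1/5)
D = P + t·(U−P) with t = -1/5

t = -1/5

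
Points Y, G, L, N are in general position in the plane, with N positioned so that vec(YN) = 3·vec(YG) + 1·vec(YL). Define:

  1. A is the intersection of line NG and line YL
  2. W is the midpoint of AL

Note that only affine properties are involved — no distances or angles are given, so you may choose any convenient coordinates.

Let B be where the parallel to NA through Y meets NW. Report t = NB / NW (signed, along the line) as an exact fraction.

Assign Y = (0, 0), G = (1, 0), L = (0, 1), N = (3, 1) — the answer is frame-independent, so this choice is without loss of generality.
1. A is the intersection of line NG and line YL ⇒ A = (0, -1/2)
2. W is the midpoint of AL ⇒ W = (0, 1/4)
through Y parallel to NA: direction (-3, -3/2); meets NW at B = (1, 1/2)
B = N + t·(W−N) with t = 2/3

t = 2/3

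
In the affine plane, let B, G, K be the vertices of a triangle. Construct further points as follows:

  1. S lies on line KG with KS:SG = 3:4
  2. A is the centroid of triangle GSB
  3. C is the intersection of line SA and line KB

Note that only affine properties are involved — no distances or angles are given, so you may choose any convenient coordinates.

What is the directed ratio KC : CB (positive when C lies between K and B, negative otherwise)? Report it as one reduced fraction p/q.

KC:CB = -3/4

Work in coordinates with B = (0, 0), G = (1, 0), K = (0, 1).
1. S lies on line KG with KS:SG = 3:4 ⇒ S = (3/7, 4/7)
2. A is the centroid of triangle GSB ⇒ A = (10/21, 4/21)
3. C is the intersection of line SA and line KB ⇒ C = (0, 4)
C = K + t·(B−K) with t = -3, so KC:CB = t:(1−t) = -3:4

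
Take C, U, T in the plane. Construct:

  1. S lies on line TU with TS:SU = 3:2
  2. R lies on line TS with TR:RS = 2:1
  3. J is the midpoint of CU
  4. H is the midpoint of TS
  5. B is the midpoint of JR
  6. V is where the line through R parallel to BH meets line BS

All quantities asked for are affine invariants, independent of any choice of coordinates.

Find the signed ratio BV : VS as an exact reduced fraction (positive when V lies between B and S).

BV:VS = 1/2

Set C = (0, 0), U = (1, 0), T = (0, 1); any affine frame gives the same invariant.
1. S lies on line TU with TS:SU = 3:2 ⇒ S = (3/5, 2/5)
2. R lies on line TS with TR:RS = 2:1 ⇒ R = (2/5, 3/5)
3. J is the midpoint of CU ⇒ J = (1/2, 0)
4. H is the midpoint of TS ⇒ H = (3/10, 7/10)
5. B is the midpoint of JR ⇒ B = (9/20, 3/10)
6. V is where the line through R parallel to BH meets line BS ⇒ V = (1/2, 1/3)
V = B + t·(S−B) with t = 1/3, so BV:VS = t:(1−t) = 1/3:2/3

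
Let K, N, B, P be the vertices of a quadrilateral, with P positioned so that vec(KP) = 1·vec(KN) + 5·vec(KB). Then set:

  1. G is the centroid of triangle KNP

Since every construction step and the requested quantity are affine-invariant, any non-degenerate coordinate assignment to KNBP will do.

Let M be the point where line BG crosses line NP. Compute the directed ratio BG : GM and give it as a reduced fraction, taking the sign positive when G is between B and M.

Assign K = (0, 0), N = (1, 0), B = (0, 1), P = (1, 5) — the answer is frame-independent, so this choice is without loss of generality.
1. G is the centroid of triangle KNP ⇒ G = (2/3, 5/3)
line BG meets NP at M = (1, 2)
G = B + t·(M−B) with t = 2/3, so BG:GM = 2/3:1/3

BG:GM = 2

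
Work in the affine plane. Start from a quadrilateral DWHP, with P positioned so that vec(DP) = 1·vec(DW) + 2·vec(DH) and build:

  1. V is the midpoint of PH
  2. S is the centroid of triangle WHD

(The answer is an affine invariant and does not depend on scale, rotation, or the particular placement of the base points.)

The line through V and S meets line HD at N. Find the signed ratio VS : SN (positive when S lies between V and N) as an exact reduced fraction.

Choose coordinates D = (0, 0), W = (1, 0), H = (0, 1), P = (1, 2).
1. V is the midpoint of PH ⇒ V = (1/2, 3/2)
2. S is the centroid of triangle WHD ⇒ S = (1/3, 1/3)
line VS meets HD at N = (0, -2)
S = V + t·(N−V) with t = 1/3, so VS:SN = 1/3:2/3

VS:SN = 1/2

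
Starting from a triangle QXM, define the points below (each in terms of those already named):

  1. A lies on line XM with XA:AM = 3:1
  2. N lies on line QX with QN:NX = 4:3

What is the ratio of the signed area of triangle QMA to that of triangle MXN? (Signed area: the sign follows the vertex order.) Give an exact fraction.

Work in coordinates with Q = (0, 0), X = (1, 0), M = (0, 1).
1. A lies on line XM with XA:AM = 3:1 ⇒ A = (1/4, 3/4)
2. N lies on line QX with QN:NX = 4:3 ⇒ N = (4/7, 0)
2·[QMA] = -1/4, 2·[MXN] = -3/7
[QMA]:[MXN] = -1/4:-3/7 = 7/12

[QMA]:[MXN] = 7/12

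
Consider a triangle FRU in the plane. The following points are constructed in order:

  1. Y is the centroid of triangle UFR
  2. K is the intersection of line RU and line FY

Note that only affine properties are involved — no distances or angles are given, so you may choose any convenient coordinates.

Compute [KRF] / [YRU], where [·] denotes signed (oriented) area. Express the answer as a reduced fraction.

Work in coordinates with F = (0, 0), R = (1, 0), U = (0, 1).
1. Y is the centroid of triangle UFR ⇒ Y = (1/3, 1/3)
2. K is the intersection of line RU and line FY ⇒ K = (1/2, 1/2)
2·[KRF] = -1/2, 2·[YRU] = 1/3
[KRF]:[YRU] = -1/2:1/3 = -3/2

[KRF]:[YRU] = -3/2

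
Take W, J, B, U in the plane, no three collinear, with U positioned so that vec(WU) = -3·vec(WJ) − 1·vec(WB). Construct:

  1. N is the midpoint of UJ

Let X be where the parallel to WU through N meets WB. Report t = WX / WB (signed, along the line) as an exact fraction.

Choose coordinates W = (0, 0), J = (1, 0), B = (0, 1), U = (-3, -1).
1. N is the midpoint of UJ ⇒ N = (-1, -1/2)
through N parallel to WU: direction (-3, -1); meets WB at X = (0, -1/6)
X = W + t·(B−W) with t = -1/6

t = -1/6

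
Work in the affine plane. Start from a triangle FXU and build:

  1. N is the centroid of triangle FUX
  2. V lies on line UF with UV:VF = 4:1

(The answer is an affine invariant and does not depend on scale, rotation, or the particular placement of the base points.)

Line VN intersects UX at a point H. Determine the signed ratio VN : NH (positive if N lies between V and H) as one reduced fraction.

VN:NH = 7/5

Set F = (0, 0), X = (1, 0), U = (0, 1); any affine frame gives the same invariant.
1. N is the centroid of triangle FUX ⇒ N = (1/3, 1/3)
2. V lies on line UF with UV:VF = 4:1 ⇒ V = (0, 1/5)
line VN meets UX at H = (4/7, 3/7)
N = V + t·(H−V) with t = 7/12, so VN:NH = 7/12:5/12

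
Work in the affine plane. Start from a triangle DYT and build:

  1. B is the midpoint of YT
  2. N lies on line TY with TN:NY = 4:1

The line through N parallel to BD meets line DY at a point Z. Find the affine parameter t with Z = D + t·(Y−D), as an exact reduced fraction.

Choose coordinates D = (0, 0), Y = (1, 0), T = (0, 1).
1. B is the midpoint of YT ⇒ B = (1/2, 1/2)
2. N lies on line TY with TN:NY = 4:1 ⇒ N = (4/5, 1/5)
through N parallel to BD: direction (-1/2, -1/2); meets DY at Z = (3/5, 0)
Z = D + t·(Y−D) with t = 3/5

t = 3/5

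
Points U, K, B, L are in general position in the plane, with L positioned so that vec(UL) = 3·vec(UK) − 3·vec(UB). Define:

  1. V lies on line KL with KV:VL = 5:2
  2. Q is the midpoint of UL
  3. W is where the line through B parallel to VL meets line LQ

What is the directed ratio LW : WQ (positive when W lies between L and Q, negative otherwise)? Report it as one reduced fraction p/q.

Set U = (0, 0), K = (1, 0), B = (0, 1), L = (3, -3); any affine frame gives the same invariant.
1. V lies on line KL with KV:VL = 5:2 ⇒ V = (17/7, -15/7)
2. Q is the midpoint of UL ⇒ Q = (3/2, -3/2)
3. W is where the line through B parallel to VL meets line LQ ⇒ W = (2, -2)
W = L + t·(Q−L) with t = 2/3, so LW:WQ = t:(1−t) = 2/3:1/3

LW:WQ = 2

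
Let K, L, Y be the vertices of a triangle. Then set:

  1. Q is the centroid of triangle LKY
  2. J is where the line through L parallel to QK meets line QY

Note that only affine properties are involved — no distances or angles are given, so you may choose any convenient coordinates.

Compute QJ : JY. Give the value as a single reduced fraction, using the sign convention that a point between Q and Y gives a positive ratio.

Work in coordinates with K = (0, 0), L = (1, 0), Y = (0, 1).
1. Q is the centroid of triangle LKY ⇒ Q = (1/3, 1/3)
2. J is where the line through L parallel to QK meets line QY ⇒ J = (2/3, -1/3)
J = Q + t·(Y−Q) with t = -1, so QJ:JY = t:(1−t) = -1:2

QJ:JY = -1/2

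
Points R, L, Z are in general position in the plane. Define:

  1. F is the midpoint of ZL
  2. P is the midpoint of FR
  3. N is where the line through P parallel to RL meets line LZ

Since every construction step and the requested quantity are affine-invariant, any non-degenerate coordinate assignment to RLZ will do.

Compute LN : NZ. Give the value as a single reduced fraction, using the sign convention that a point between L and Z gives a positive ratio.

LN:NZ = 1/3

Choose coordinates R = (0, 0), L = (1, 0), Z = (0, 1).
1. F is the midpoint of ZL ⇒ F = (1/2, 1/2)
2. P is the midpoint of FR ⇒ P = (1/4, 1/4)
3. N is where the line through P parallel to RL meets line LZ ⇒ N = (3/4, 1/4)
N = L + t·(Z−L) with t = 1/4, so LN:NZ = t:(1−t) = 1/4:3/4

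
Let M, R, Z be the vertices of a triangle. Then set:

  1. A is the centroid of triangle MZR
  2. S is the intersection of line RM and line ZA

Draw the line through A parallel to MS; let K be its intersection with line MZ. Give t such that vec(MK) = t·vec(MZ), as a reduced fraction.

Set M = (0, 0), R = (1, 0), Z = (0, 1); any affine frame gives the same invariant.
1. A is the centroid of triangle MZR ⇒ A = (1/3, 1/3)
2. S is the intersection of line RM and line ZA ⇒ S = (1/2, 0)
through A parallel to MS: direction (1/2, 0); meets MZ at K = (0, 1/3)
K = M + t·(Z−M) with t = 1/3

t = 1/3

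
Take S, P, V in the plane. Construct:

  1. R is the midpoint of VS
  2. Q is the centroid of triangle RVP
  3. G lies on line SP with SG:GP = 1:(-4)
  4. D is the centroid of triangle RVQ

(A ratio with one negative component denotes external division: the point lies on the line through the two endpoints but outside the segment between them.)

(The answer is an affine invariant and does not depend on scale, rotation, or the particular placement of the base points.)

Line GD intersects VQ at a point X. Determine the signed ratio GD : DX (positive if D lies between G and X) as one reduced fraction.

GD:DX = 8

Work in coordinates with S = (0, 0), P = (1, 0), V = (0, 1).
1. R is the midpoint of VS ⇒ R = (0, 1/2)
2. Q is the centroid of triangle RVP ⇒ Q = (1/3, 1/2)
3. G lies on line SP with SG:GP = 1:(-4) ⇒ G = (-1/3, 0)
4. D is the centroid of triangle RVQ ⇒ D = (1/9, 2/3)
line GD meets VQ at X = (1/6, 3/4)
D = G + t·(X−G) with t = 8/9, so GD:DX = 8/9:1/9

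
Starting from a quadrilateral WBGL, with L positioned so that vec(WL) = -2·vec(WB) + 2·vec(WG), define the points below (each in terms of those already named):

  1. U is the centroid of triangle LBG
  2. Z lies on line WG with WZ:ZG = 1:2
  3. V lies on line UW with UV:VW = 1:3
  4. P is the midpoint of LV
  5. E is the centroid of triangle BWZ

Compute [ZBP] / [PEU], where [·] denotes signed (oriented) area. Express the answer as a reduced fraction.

[ZBP]:[PEU] = 72/49

Set W = (0, 0), B = (1, 0), G = (0, 1), L = (-2, 2); any affine frame gives the same invariant.
1. U is the centroid of triangle LBG ⇒ U = (-1/3, 1)
2. Z lies on line WG with WZ:ZG = 1:2 ⇒ Z = (0, 1/3)
3. V lies on line UW with UV:VW = 1:3 ⇒ V = (-1/4, 3/4)
4. P is the midpoint of LV ⇒ P = (-9/8, 11/8)
5. E is the centroid of triangle BWZ ⇒ E = (1/3, 1/9)
2·[ZBP] = 2/3, 2·[PEU] = 49/108
[ZBP]:[PEU] = 2/3:49/108 = 72/49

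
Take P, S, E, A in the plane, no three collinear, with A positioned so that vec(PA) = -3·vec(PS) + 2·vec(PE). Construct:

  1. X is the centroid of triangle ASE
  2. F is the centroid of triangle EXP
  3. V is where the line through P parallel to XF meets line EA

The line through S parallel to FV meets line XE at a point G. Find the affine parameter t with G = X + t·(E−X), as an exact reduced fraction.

Set P = (0, 0), S = (1, 0), E = (0, 1), A = (-3, 2); any affine frame gives the same invariant.
1. X is the centroid of triangle ASE ⇒ X = (-2/3, 1)
2. F is the centroid of triangle EXP ⇒ F = (-2/9, 2/3)
3. V is where the line through P parallel to XF meets line EA ⇒ V = (-12/5, 9/5)
through S parallel to FV: direction (-98/45, 17/15); meets XE at G = (-47/51, 1)
G = X + t·(E−X) with t = -13/34

t = -13/34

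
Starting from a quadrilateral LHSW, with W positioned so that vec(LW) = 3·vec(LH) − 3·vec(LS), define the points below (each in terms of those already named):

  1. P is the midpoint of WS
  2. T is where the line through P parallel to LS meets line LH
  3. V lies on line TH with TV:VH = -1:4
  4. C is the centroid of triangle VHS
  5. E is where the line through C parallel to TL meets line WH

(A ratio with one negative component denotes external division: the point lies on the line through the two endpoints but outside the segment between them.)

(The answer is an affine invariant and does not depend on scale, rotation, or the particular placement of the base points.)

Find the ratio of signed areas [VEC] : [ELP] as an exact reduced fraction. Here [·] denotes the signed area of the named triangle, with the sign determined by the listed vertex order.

Choose coordinates L = (0, 0), H = (1, 0), S = (0, 1), W = (3, -3).
1. P is the midpoint of WS ⇒ P = (3/2, -1)
2. T is where the line through P parallel to LS meets line LH ⇒ T = (3/2, 0)
3. V lies on line TH with TV:VH = -1:4 ⇒ V = (5/3, 0)
4. C is the centroid of triangle VHS ⇒ C = (8/9, 1/3)
5. E is where the line through C parallel to TL meets line WH ⇒ E = (7/9, 1/3)
2·[VEC] = -1/27, 2·[ELP] = 23/18
[VEC]:[ELP] = -1/27:23/18 = -2/69

[VEC]:[ELP] = -2/69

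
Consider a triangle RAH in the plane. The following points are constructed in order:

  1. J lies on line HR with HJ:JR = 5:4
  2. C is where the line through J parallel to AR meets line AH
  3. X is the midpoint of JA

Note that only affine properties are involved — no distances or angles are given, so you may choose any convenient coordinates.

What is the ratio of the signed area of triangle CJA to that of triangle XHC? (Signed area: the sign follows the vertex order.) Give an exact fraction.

[CJA]:[XHC] = -8/5

Set R = (0, 0), A = (1, 0), H = (0, 1); any affine frame gives the same invariant.
1. J lies on line HR with HJ:JR = 5:4 ⇒ J = (0, 4/9)
2. C is where the line through J parallel to AR meets line AH ⇒ C = (5/9, 4/9)
3. X is the midpoint of JA ⇒ X = (1/2, 2/9)
2·[CJA] = 20/81, 2·[XHC] = -25/162
[CJA]:[XHC] = 20/81:-25/162 = -8/5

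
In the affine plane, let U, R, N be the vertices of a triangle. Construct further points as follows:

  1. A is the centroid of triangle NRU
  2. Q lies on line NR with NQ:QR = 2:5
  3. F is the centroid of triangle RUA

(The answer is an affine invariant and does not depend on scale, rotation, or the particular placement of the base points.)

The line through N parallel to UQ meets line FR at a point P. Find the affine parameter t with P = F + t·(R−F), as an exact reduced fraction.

t = -4/3

Choose coordinates U = (0, 0), R = (1, 0), N = (0, 1).
1. A is the centroid of triangle NRU ⇒ A = (1/3, 1/3)
2. Q lies on line NR with NQ:QR = 2:5 ⇒ Q = (2/7, 5/7)
3. F is the centroid of triangle RUA ⇒ F = (4/9, 1/9)
through N parallel to UQ: direction (2/7, 5/7); meets FR at P = (-8/27, 7/27)
P = F + t·(R−F) with t = -4/3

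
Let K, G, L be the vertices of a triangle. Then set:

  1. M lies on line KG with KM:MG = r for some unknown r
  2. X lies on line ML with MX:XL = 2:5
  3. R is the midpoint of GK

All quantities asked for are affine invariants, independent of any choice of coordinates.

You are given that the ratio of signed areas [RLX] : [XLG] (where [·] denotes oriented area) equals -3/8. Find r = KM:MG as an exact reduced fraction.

r = 1/4

Assign K = (0, 0), G = (1, 0), L = (0, 1) — the answer is frame-independent, so this choice is without loss of generality.
1. With KM:MG = r, write λ = r/(r+1) so M = K + λ·(G−K); M is affine-linear in λ
2. X lies on line ML with MX:XL = 2:5 ⇒ X is an affine combination of earlier points and hence also affine-linear in λ
3. R is the midpoint of GK ⇒ R = (1/2, 0)
Every point depending on M is an affine combination of M and λ-independent points, so each such coordinate is linear in λ; the λ² term in each signed area is a multiple of (G−K)×(G−K) = 0, so 2·[RLX] and 2·[XLG] are each linear in λ. Evaluating at λ=0 and λ=1:
  2·[RLX] = -5/7·λ + 5/14,   2·[XLG] = 5/7·λ − 5/7
So [RLX]:[XLG] = (-5/7·λ + 5/14) / (5/7·λ − 5/7). Setting this equal to -3/8:
  -5/7·λ + 5/14 = -3/8·(5/7·λ − 5/7)  ⇒  λ = 1/5
Then r = λ/(1−λ) = (1/5)/(4/5) = 1/4. Check: with r = 1/4, M = (1/5, 0) and [RLX]:[XLG] = -3/8 as required.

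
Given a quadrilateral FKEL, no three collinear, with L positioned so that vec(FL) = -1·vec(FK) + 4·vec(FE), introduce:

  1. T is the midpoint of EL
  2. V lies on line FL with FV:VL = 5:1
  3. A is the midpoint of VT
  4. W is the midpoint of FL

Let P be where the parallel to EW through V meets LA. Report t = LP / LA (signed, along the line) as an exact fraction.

t = 4/5

Assign F = (0, 0), K = (1, 0), E = (0, 1), L = (-1, 4) — the answer is frame-independent, so this choice is without loss of generality.
1. T is the midpoint of EL ⇒ T = (-1/2, 5/2)
2. V lies on line FL with FV:VL = 5:1 ⇒ V = (-5/6, 10/3)
3. A is the midpoint of VT ⇒ A = (-2/3, 35/12)
4. W is the midpoint of FL ⇒ W = (-1/2, 2)
through V parallel to EW: direction (-1/2, 1); meets LA at P = (-11/15, 47/15)
P = L + t·(A−L) with t = 4/5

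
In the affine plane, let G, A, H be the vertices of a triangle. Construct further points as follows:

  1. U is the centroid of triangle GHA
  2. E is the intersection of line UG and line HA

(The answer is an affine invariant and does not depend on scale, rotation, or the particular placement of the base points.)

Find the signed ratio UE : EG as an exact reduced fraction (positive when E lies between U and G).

UE:EG = -1/3

Set G = (0, 0), A = (1, 0), H = (0, 1); any affine frame gives the same invariant.
1. U is the centroid of triangle GHA ⇒ U = (1/3, 1/3)
2. E is the intersection of line UG and line HA ⇒ E = (1/2, 1/2)
E = U + t·(G−U) with t = -1/2, so UE:EG = t:(1−t) = -1/2:3/2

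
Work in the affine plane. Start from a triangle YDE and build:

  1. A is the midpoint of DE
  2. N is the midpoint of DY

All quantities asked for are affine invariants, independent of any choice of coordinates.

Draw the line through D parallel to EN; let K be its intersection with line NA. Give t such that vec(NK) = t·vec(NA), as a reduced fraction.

Work in coordinates with Y = (0, 0), D = (1, 0), E = (0, 1).
1. A is the midpoint of DE ⇒ A = (1/2, 1/2)
2. N is the midpoint of DY ⇒ N = (1/2, 0)
through D parallel to EN: direction (1/2, -1); meets NA at K = (1/2, 1)
K = N + t·(A−N) with t = 2

t = 2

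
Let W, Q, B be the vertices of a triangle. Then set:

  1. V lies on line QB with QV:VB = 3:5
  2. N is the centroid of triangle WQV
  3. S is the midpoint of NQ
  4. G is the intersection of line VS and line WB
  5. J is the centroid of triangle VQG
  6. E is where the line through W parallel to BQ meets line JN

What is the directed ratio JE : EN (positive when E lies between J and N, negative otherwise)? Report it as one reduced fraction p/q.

JE:EN = -13/7

Work in coordinates with W = (0, 0), Q = (1, 0), B = (0, 1).
1. V lies on line QB with QV:VB = 3:5 ⇒ V = (5/8, 3/8)
2. N is the centroid of triangle WQV ⇒ N = (13/24, 1/8)
3. S is the midpoint of NQ ⇒ S = (37/48, 1/16)
4. G is the intersection of line VS and line WB ⇒ G = (0, 12/7)
5. J is the centroid of triangle VQG ⇒ J = (13/24, 39/56)
6. E is where the line through W parallel to BQ meets line JN ⇒ E = (13/24, -13/24)
E = J + t·(N−J) with t = 13/6, so JE:EN = t:(1−t) = 13/6:-7/6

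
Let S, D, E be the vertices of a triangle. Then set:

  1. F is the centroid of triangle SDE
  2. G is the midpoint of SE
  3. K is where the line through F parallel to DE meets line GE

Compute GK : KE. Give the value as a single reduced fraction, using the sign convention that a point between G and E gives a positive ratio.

GK:KE = 1/2

Assign S = (0, 0), D = (1, 0), E = (0, 1) — the answer is frame-independent, so this choice is without loss of generality.
1. F is the centroid of triangle SDE ⇒ F = (1/3, 1/3)
2. G is the midpoint of SE ⇒ G = (0, 1/2)
3. K is where the line through F parallel to DE meets line GE ⇒ K = (0, 2/3)
K = G + t·(E−G) with t = 1/3, so GK:KE = t:(1−t) = 1/3:2/3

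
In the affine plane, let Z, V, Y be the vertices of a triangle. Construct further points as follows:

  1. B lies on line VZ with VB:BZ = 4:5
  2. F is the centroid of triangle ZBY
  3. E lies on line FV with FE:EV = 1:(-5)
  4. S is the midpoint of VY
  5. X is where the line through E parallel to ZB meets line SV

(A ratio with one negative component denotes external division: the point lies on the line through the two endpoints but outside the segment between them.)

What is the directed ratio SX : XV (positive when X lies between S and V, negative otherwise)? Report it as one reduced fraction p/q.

Assign Z = (0, 0), V = (1, 0), Y = (0, 1) — the answer is frame-independent, so this choice is without loss of generality.
1. B lies on line VZ with VB:BZ = 4:5 ⇒ B = (5/9, 0)
2. F is the centroid of triangle ZBY ⇒ F = (5/27, 1/3)
3. E lies on line FV with FE:EV = 1:(-5) ⇒ E = (-1/54, 5/12)
4. S is the midpoint of VY ⇒ S = (1/2, 1/2)
5. X is where the line through E parallel to ZB meets line SV ⇒ X = (7/12, 5/12)
X = S + t·(V−S) with t = 1/6, so SX:XV = t:(1−t) = 1/6:5/6

SX:XV = 1/5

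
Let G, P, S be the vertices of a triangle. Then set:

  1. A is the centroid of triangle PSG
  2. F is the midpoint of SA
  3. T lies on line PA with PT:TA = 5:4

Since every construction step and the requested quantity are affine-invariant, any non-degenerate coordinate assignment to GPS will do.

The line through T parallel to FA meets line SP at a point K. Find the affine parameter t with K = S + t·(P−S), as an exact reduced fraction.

t = 4/9

Work in coordinates with G = (0, 0), P = (1, 0), S = (0, 1).
1. A is the centroid of triangle PSG ⇒ A = (1/3, 1/3)
2. F is the midpoint of SA ⇒ F = (1/6, 2/3)
3. T lies on line PA with PT:TA = 5:4 ⇒ T = (17/27, 5/27)
through T parallel to FA: direction (1/6, -1/3); meets SP at K = (4/9, 5/9)
K = S + t·(P−S) with t = 4/9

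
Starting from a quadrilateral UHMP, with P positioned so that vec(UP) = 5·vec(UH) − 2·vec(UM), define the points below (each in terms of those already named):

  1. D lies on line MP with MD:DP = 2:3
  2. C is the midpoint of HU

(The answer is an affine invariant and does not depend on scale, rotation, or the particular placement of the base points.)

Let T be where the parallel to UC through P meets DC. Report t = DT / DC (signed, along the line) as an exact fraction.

Assign U = (0, 0), H = (1, 0), M = (0, 1), P = (5, -2) — the answer is frame-independent, so this choice is without loss of generality.
1. D lies on line MP with MD:DP = 2:3 ⇒ D = (2, -1/5)
2. C is the midpoint of HU ⇒ C = (1/2, 0)
through P parallel to UC: direction (1/2, 0); meets DC at T = (31/2, -2)
T = D + t·(C−D) with t = -9

t = -9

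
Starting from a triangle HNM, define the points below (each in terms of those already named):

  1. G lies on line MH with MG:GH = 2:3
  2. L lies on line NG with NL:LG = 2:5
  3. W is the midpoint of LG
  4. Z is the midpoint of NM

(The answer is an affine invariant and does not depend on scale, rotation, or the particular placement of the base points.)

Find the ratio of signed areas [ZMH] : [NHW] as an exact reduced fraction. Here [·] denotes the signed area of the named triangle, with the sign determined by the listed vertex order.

Assign H = (0, 0), N = (1, 0), M = (0, 1) — the answer is frame-independent, so this choice is without loss of generality.
1. G lies on line MH with MG:GH = 2:3 ⇒ G = (0, 3/5)
2. L lies on line NG with NL:LG = 2:5 ⇒ L = (5/7, 6/35)
3. W is the midpoint of LG ⇒ W = (5/14, 27/70)
4. Z is the midpoint of NM ⇒ Z = (1/2, 1/2)
2·[ZMH] = 1/2, 2·[NHW] = -27/70
[ZMH]:[NHW] = 1/2:-27/70 = -35/27

[ZMH]:[NHW] = -35/27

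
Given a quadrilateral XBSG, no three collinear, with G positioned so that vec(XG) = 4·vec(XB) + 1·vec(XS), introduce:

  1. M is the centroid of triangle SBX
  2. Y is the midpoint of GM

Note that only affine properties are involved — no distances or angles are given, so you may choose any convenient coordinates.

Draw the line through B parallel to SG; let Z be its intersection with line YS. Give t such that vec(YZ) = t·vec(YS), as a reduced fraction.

t = -2

Assign X = (0, 0), B = (1, 0), S = (0, 1), G = (4, 1) — the answer is frame-independent, so this choice is without loss of generality.
1. M is the centroid of triangle SBX ⇒ M = (1/3, 1/3)
2. Y is the midpoint of GM ⇒ Y = (13/6, 2/3)
through B parallel to SG: direction (4, 0); meets YS at Z = (13/2, 0)
Z = Y + t·(S−Y) with t = -2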